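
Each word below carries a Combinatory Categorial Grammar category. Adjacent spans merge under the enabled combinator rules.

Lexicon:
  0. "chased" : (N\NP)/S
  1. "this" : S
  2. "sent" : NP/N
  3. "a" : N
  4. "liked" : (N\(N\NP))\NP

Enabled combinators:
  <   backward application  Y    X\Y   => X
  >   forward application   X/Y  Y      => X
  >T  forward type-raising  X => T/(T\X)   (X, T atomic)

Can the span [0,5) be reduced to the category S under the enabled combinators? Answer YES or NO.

(N\NP)/S S NP/N N (N\(N\NP))\NP
CKY chart[0,5] = {N, N/(N\N), NP/(NP\N), PP/(PP\N), S/(S\N)}; S ∉ chart

NO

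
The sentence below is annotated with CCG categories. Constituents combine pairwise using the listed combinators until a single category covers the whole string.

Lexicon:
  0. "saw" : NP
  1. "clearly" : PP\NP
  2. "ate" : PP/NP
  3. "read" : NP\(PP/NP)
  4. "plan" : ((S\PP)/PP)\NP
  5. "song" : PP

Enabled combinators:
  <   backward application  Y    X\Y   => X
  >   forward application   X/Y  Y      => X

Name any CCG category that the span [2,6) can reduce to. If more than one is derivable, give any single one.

S\PP

[0,6] S   <
  [0,2] PP   <
    [0,1] "saw" : NP
    [1,2] "clearly" : PP\NP
  [2,6] S\PP   >
    [2,5] (S\PP)/PP   <
      [2,4] NP   <
        [2,3] "ate" : PP/NP
        [3,4] "read" : NP\(PP/NP)
      [4,5] "plan" : ((S\PP)/PP)\NP
    [5,6] "song" : PP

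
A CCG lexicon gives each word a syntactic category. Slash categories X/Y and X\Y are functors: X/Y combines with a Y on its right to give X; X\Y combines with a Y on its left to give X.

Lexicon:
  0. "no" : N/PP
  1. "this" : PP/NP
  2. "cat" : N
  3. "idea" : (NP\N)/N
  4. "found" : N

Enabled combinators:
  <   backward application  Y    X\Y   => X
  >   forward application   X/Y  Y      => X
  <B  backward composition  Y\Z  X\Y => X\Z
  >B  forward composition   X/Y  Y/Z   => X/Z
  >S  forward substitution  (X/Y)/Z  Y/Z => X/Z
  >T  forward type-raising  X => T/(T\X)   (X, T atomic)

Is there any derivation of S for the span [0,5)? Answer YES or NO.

N/PP PP/NP N (NP\N)/N N
CKY chart[0,5] = {N, N/(NP\NP), N/(N\N), N/(PP\PP), NP/(NP\N), PP/(PP\N), S/(S\N)}; S ∉ chart

NO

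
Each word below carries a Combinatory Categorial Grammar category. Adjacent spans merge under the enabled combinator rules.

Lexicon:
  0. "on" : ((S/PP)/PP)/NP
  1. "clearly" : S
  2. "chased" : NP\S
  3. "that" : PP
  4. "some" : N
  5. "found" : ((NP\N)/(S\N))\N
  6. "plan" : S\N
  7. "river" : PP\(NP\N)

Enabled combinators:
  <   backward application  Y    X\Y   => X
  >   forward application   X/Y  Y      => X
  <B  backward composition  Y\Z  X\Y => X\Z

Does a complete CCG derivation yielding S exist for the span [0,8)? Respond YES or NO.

YES

[0,8] S   >
  [0,4] S/PP   >
    [0,3] (S/PP)/PP   >
      [0,1] "on" : ((S/PP)/PP)/NP
      [1,3] NP   <
        [1,2] "clearly" : S
        [2,3] "chased" : NP\S
    [3,4] "that" : PP
  [4,8] PP   <
    [4,7] NP\N   >
      [4,6] (NP\N)/(S\N)   <
        [4,5] "some" : N
        [5,6] "found" : ((NP\N)/(S\N))\N
      [6,7] "plan" : S\N
    [7,8] "river" : PP\(NP\N)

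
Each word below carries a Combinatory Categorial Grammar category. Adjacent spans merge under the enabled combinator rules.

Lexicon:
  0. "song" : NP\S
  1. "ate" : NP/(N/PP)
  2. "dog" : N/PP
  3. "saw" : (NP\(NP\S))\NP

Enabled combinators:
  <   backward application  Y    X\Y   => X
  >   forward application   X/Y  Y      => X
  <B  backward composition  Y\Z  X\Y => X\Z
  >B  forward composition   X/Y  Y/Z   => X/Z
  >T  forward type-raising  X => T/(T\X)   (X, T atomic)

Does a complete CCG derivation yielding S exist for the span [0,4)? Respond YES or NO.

NO

NP\S NP/(N/PP) N/PP (NP\(NP\S))\NP
CKY chart[0,4] = {N/(N\NP), NP, NP/(NP\NP), PP/(PP\NP), S/(S\NP)}; S ∉ chart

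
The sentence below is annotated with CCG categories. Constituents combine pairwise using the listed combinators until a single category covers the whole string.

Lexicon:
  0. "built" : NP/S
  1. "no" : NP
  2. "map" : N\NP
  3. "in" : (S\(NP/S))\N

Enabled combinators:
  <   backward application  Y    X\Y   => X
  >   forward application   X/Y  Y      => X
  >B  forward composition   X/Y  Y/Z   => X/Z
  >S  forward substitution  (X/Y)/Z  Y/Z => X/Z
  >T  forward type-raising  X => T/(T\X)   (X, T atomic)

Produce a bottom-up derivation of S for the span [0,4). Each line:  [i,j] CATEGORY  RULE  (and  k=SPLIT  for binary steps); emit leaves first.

[0,1] NP/S  lex  "built"
[1,2] NP  lex  "no"
[1,2] N/(N\NP)  >T
[2,3] N\NP  lex  "map"
[1,3] N  >  k=2
[3,4] (S\(NP/S))\N  lex  "in"
[1,4] S\(NP/S)  <  k=3
[0,4] S  <  k=1

[0,4] S   <
  [0,1] "built" : NP/S
  [1,4] S\(NP/S)   <
    [1,3] N   >
      [1,2] N/(N\NP)   >T
        [1,2] "no" : NP
      [2,3] "map" : N\NP
    [3,4] "in" : (S\(NP/S))\N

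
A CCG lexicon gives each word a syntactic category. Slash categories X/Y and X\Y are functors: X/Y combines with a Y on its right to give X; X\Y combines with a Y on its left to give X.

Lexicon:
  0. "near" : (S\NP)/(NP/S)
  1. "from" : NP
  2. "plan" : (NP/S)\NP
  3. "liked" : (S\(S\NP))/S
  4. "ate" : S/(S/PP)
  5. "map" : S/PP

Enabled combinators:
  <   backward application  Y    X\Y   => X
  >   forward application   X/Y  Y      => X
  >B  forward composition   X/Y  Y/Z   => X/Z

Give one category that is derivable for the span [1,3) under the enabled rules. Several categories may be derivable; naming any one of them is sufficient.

[0,6] S   <
  [0,3] S\NP   >
    [0,1] "near" : (S\NP)/(NP/S)
    [1,3] NP/S   <
      [1,2] "from" : NP
      [2,3] "plan" : (NP/S)\NP
  [3,6] S\(S\NP)   >
    [3,4] "liked" : (S\(S\NP))/S
    [4,6] S   >
      [4,5] "ate" : S/(S/PP)
      [5,6] "map" : S/PP

NP/S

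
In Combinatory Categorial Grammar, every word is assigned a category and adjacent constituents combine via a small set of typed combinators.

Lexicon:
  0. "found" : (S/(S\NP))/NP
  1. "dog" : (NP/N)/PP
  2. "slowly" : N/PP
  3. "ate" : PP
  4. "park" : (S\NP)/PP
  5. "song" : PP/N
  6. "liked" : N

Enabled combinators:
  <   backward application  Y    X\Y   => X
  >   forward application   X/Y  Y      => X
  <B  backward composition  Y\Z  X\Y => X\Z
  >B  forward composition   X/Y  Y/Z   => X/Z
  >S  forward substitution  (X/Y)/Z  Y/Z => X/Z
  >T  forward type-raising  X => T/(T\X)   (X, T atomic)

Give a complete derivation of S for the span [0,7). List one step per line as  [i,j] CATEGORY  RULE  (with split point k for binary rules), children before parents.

[0,7] S   >
  [0,4] S/(S\NP)   >
    [0,1] "found" : (S/(S\NP))/NP
    [1,4] NP   >
      [1,3] NP/PP   >S
        [1,2] "dog" : (NP/N)/PP
        [2,3] "slowly" : N/PP
      [3,4] "ate" : PP
  [4,7] S\NP   >
    [4,5] "park" : (S\NP)/PP
    [5,7] PP   >
      [5,6] "song" : PP/N
      [6,7] "liked" : N

[0,1] (S/(S\NP))/NP  lex  "found"
[1,2] (NP/N)/PP  lex  "dog"
[2,3] N/PP  lex  "slowly"
[1,3] NP/PP  >S  k=2
[3,4] PP  lex  "ate"
[1,4] NP  >  k=3
[0,4] S/(S\NP)  >  k=1
[4,5] (S\NP)/PP  lex  "park"
[5,6] PP/N  lex  "song"
[6,7] N  lex  "liked"
[5,7] PP  >  k=6
[4,7] S\NP  >  k=5
[0,7] S  >  k=4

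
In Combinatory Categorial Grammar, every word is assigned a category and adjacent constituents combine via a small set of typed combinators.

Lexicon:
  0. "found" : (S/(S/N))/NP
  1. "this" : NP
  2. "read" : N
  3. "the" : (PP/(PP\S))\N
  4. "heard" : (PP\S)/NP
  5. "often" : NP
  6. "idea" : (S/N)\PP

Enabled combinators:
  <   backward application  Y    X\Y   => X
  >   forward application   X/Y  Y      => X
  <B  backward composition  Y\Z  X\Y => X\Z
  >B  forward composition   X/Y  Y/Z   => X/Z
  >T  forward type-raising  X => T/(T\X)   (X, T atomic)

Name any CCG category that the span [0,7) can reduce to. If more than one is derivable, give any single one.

[0,7] S   >
  [0,2] S/(S/N)   >
    [0,1] "found" : (S/(S/N))/NP
    [1,2] "this" : NP
  [2,7] S/N   <
    [2,6] PP   >
      [2,4] PP/(PP\S)   <
        [2,3] "read" : N
        [3,4] "the" : (PP/(PP\S))\N
      [4,6] PP\S   >
        [4,5] "heard" : (PP\S)/NP
        [5,6] "often" : NP
    [6,7] "idea" : (S/N)\PP

S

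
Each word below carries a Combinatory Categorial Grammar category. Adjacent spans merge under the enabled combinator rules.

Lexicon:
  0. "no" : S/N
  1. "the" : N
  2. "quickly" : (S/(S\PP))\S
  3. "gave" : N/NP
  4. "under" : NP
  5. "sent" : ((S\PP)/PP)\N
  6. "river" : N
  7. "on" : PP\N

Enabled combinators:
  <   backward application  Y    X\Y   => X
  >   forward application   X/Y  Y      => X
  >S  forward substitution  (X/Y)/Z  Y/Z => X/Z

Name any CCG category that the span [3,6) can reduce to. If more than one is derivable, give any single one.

[0,8] S   >
  [0,3] S/(S\PP)   <
    [0,2] S   >
      [0,1] "no" : S/N
      [1,2] "the" : N
    [2,3] "quickly" : (S/(S\PP))\S
  [3,8] S\PP   >
    [3,6] (S\PP)/PP   <
      [3,5] N   >
        [3,4] "gave" : N/NP
        [4,5] "under" : NP
      [5,6] "sent" : ((S\PP)/PP)\N
    [6,8] PP   <
      [6,7] "river" : N
      [7,8] "on" : PP\N

(S\PP)/PP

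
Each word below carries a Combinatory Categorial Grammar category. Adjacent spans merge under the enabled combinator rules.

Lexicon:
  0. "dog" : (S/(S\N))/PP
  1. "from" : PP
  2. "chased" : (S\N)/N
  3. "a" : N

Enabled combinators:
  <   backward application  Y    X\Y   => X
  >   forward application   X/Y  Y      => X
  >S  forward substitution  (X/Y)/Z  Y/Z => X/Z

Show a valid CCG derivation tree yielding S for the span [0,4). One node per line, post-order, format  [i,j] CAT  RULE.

[0,1] (S/(S\N))/PP  lex  "dog"
[1,2] PP  lex  "from"
[0,2] S/(S\N)  >  k=1
[2,3] (S\N)/N  lex  "chased"
[3,4] N  lex  "a"
[2,4] S\N  >  k=3
[0,4] S  >  k=2

[0,4] S   >
  [0,2] S/(S\N)   >
    [0,1] "dog" : (S/(S\N))/PP
    [1,2] "from" : PP
  [2,4] S\N   >
    [2,3] "chased" : (S\N)/N
    [3,4] "a" : N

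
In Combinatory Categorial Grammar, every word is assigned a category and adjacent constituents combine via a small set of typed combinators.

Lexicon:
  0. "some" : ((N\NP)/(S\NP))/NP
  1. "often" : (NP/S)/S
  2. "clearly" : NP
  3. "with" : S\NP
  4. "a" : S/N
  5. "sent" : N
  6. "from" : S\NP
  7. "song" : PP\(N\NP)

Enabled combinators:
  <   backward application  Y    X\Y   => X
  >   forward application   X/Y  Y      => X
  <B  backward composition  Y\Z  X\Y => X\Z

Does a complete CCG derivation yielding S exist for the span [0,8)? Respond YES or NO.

((N\NP)/(S\NP))/NP (NP/S)/S NP S\NP S/N N S\NP PP\(N\NP)
CKY chart[0,8] = {PP}; S ∉ chart

NO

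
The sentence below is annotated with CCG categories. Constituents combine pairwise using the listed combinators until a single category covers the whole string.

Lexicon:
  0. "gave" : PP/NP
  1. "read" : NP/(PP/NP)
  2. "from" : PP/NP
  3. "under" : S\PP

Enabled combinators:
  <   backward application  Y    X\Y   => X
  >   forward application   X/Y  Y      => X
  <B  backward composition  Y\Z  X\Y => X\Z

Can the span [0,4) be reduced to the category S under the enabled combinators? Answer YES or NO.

YES

[0,4] S   <
  [0,3] PP   >
    [0,1] "gave" : PP/NP
    [1,3] NP   >
      [1,2] "read" : NP/(PP/NP)
      [2,3] "from" : PP/NP
  [3,4] "under" : S\PP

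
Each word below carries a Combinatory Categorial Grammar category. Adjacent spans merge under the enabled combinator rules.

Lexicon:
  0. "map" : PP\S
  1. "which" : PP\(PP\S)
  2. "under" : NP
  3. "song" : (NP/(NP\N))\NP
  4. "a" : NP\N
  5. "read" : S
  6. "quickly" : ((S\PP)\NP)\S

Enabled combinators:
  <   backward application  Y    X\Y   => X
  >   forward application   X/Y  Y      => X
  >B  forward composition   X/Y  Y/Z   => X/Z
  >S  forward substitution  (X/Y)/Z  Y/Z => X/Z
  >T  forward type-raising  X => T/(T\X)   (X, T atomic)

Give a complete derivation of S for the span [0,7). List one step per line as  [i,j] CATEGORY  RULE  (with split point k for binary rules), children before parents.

[0,1] PP\S  lex  "map"
[1,2] PP\(PP\S)  lex  "which"
[0,2] PP  <  k=1
[2,3] NP  lex  "under"
[3,4] (NP/(NP\N))\NP  lex  "song"
[2,4] NP/(NP\N)  <  k=3
[4,5] NP\N  lex  "a"
[2,5] NP  >  k=4
[5,6] S  lex  "read"
[6,7] ((S\PP)\NP)\S  lex  "quickly"
[5,7] (S\PP)\NP  <  k=6
[2,7] S\PP  <  k=5
[0,7] S  <  k=2

[0,7] S   <
  [0,2] PP   <
    [0,1] "map" : PP\S
    [1,2] "which" : PP\(PP\S)
  [2,7] S\PP   <
    [2,5] NP   >
      [2,4] NP/(NP\N)   <
        [2,3] "under" : NP
        [3,4] "song" : (NP/(NP\N))\NP
      [4,5] "a" : NP\N
    [5,7] (S\PP)\NP   <
      [5,6] "read" : S
      [6,7] "quickly" : ((S\PP)\NP)\S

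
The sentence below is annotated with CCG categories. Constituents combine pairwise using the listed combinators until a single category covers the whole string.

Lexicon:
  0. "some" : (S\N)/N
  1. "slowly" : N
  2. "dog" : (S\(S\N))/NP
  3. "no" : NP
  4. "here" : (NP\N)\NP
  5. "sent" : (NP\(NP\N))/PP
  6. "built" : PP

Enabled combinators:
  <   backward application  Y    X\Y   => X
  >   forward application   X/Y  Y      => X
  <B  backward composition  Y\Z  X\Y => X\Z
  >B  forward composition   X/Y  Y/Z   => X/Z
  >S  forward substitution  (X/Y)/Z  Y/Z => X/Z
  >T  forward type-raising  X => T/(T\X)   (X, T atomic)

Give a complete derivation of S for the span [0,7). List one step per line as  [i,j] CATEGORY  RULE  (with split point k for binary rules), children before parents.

[0,1] (S\N)/N  lex  "some"
[1,2] N  lex  "slowly"
[0,2] S\N  >  k=1
[2,3] (S\(S\N))/NP  lex  "dog"
[3,4] NP  lex  "no"
[4,5] (NP\N)\NP  lex  "here"
[3,5] NP\N  <  k=4
[5,6] (NP\(NP\N))/PP  lex  "sent"
[6,7] PP  lex  "built"
[5,7] NP\(NP\N)  >  k=6
[3,7] NP  <  k=5
[2,7] S\(S\N)  >  k=3
[0,7] S  <  k=2

[0,7] S   <
  [0,2] S\N   >
    [0,1] "some" : (S\N)/N
    [1,2] "slowly" : N
  [2,7] S\(S\N)   >
    [2,3] "dog" : (S\(S\N))/NP
    [3,7] NP   <
      [3,5] NP\N   <
        [3,4] "no" : NP
        [4,5] "here" : (NP\N)\NP
      [5,7] NP\(NP\N)   >
        [5,6] "sent" : (NP\(NP\N))/PP
        [6,7] "built" : PP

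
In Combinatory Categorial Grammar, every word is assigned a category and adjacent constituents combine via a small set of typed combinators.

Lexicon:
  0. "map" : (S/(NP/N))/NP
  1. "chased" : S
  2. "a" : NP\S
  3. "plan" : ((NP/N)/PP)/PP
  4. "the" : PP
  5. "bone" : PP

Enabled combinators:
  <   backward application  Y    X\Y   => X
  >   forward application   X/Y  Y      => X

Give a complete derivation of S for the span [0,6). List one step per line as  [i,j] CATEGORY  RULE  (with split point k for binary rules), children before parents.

[0,1] (S/(NP/N))/NP  lex  "map"
[1,2] S  lex  "chased"
[2,3] NP\S  lex  "a"
[1,3] NP  <  k=2
[0,3] S/(NP/N)  >  k=1
[3,4] ((NP/N)/PP)/PP  lex  "plan"
[4,5] PP  lex  "the"
[3,5] (NP/N)/PP  >  k=4
[5,6] PP  lex  "bone"
[3,6] NP/N  >  k=5
[0,6] S  >  k=3

[0,6] S   >
  [0,3] S/(NP/N)   >
    [0,1] "map" : (S/(NP/N))/NP
    [1,3] NP   <
      [1,2] "chased" : S
      [2,3] "a" : NP\S
  [3,6] NP/N   >
    [3,5] (NP/N)/PP   >
      [3,4] "plan" : ((NP/N)/PP)/PP
      [4,5] "the" : PP
    [5,6] "bone" : PP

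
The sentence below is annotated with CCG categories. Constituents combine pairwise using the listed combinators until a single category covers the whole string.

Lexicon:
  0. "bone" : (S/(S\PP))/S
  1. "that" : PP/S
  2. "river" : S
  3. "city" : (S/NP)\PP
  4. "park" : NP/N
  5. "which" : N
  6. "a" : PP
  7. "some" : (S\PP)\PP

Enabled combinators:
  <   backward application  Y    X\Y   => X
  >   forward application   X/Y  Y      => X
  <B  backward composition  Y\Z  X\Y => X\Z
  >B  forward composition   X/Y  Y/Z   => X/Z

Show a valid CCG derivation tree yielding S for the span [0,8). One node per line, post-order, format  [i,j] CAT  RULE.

[0,1] (S/(S\PP))/S  lex  "bone"
[1,2] PP/S  lex  "that"
[2,3] S  lex  "river"
[1,3] PP  >  k=2
[3,4] (S/NP)\PP  lex  "city"
[1,4] S/NP  <  k=3
[4,5] NP/N  lex  "park"
[5,6] N  lex  "which"
[4,6] NP  >  k=5
[1,6] S  >  k=4
[0,6] S/(S\PP)  >  k=1
[6,7] PP  lex  "a"
[7,8] (S\PP)\PP  lex  "some"
[6,8] S\PP  <  k=7
[0,8] S  >  k=6

[0,8] S   >
  [0,6] S/(S\PP)   >
    [0,1] "bone" : (S/(S\PP))/S
    [1,6] S   >
      [1,4] S/NP   <
        [1,3] PP   >
          [1,2] "that" : PP/S
          [2,3] "river" : S
        [3,4] "city" : (S/NP)\PP
      [4,6] NP   >
        [4,5] "park" : NP/N
        [5,6] "which" : N
  [6,8] S\PP   <
    [6,7] "a" : PP
    [7,8] "some" : (S\PP)\PP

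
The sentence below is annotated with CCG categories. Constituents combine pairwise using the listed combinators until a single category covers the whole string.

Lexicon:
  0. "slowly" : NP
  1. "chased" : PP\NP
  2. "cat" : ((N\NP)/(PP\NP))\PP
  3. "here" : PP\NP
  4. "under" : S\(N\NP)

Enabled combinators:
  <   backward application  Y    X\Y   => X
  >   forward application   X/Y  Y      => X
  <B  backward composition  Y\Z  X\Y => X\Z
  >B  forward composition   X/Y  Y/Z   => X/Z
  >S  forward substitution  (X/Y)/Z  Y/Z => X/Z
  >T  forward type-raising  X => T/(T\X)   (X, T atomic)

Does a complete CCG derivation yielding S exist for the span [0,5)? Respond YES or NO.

[0,5] S   <
  [0,4] N\NP   >
    [0,3] (N\NP)/(PP\NP)   <
      [0,2] PP   <
        [0,1] "slowly" : NP
        [1,2] "chased" : PP\NP
      [2,3] "cat" : ((N\NP)/(PP\NP))\PP
    [3,4] "here" : PP\NP
  [4,5] "under" : S\(N\NP)

YES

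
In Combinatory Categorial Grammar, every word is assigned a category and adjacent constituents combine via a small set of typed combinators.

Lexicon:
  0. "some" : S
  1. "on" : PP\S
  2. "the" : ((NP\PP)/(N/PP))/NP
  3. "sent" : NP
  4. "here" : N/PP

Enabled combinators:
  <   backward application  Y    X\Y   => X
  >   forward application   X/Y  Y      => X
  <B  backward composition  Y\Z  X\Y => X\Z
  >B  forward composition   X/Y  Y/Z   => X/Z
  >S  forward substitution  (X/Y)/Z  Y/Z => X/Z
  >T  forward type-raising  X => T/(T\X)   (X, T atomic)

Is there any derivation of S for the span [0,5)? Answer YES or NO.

NO

S PP\S ((NP\PP)/(N/PP))/NP NP N/PP
CKY chart[0,5] = {N/(N\NP), NP, NP/(NP\NP), PP/(PP\NP), S/(S\NP)}; S ∉ chart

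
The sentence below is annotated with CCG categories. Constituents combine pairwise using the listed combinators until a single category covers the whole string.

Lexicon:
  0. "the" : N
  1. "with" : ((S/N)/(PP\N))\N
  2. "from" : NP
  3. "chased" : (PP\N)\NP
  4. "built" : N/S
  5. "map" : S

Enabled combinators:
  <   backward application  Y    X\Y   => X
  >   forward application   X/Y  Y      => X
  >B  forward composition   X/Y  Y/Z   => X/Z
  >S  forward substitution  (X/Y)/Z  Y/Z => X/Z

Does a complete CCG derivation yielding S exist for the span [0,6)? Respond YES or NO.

YES

[0,6] S   >
  [0,4] S/N   >
    [0,2] (S/N)/(PP\N)   <
      [0,1] "the" : N
      [1,2] "with" : ((S/N)/(PP\N))\N
    [2,4] PP\N   <
      [2,3] "from" : NP
      [3,4] "chased" : (PP\N)\NP
  [4,6] N   >
    [4,5] "built" : N/S
    [5,6] "map" : S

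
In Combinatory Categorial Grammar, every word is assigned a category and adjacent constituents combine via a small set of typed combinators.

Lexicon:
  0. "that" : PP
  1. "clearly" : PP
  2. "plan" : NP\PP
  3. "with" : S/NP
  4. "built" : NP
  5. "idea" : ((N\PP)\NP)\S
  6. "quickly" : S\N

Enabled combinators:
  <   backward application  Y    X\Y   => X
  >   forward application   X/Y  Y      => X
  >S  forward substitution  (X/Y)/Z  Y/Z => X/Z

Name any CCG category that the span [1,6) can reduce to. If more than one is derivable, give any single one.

[0,7] S   <
  [0,6] N   <
    [0,1] "that" : PP
    [1,6] N\PP   <
      [1,3] NP   <
        [1,2] "clearly" : PP
        [2,3] "plan" : NP\PP
      [3,6] (N\PP)\NP   <
        [3,5] S   >
          [3,4] "with" : S/NP
          [4,5] "built" : NP
        [5,6] "idea" : ((N\PP)\NP)\S
  [6,7] "quickly" : S\N

N\PP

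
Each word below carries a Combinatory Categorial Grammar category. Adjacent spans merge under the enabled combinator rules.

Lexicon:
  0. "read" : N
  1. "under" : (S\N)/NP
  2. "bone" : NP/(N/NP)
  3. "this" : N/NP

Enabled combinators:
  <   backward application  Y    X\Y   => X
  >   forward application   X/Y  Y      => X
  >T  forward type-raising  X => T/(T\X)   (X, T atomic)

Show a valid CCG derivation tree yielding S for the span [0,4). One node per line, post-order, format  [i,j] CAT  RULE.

[0,4] S   <
  [0,1] "read" : N
  [1,4] S\N   >
    [1,2] "under" : (S\N)/NP
    [2,4] NP   >
      [2,3] "bone" : NP/(N/NP)
      [3,4] "this" : N/NP

[0,1] N  lex  "read"
[1,2] (S\N)/NP  lex  "under"
[2,3] NP/(N/NP)  lex  "bone"
[3,4] N/NP  lex  "this"
[2,4] NP  >  k=3
[1,4] S\N  >  k=2
[0,4] S  <  k=1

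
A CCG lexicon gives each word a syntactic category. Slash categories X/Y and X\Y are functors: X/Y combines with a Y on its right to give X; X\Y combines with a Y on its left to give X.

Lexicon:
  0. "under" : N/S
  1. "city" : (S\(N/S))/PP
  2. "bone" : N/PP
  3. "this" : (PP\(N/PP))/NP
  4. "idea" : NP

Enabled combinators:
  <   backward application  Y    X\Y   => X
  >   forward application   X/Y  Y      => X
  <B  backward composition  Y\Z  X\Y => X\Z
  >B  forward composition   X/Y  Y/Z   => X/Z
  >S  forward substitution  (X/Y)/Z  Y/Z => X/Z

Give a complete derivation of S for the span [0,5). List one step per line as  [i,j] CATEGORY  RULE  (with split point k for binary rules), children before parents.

[0,5] S   <
  [0,1] "under" : N/S
  [1,5] S\(N/S)   >
    [1,2] "city" : (S\(N/S))/PP
    [2,5] PP   <
      [2,3] "bone" : N/PP
      [3,5] PP\(N/PP)   >
        [3,4] "this" : (PP\(N/PP))/NP
        [4,5] "idea" : NP

[0,1] N/S  lex  "under"
[1,2] (S\(N/S))/PP  lex  "city"
[2,3] N/PP  lex  "bone"
[3,4] (PP\(N/PP))/NP  lex  "this"
[4,5] NP  lex  "idea"
[3,5] PP\(N/PP)  >  k=4
[2,5] PP  <  k=3
[1,5] S\(N/S)  >  k=2
[0,5] S  <  k=1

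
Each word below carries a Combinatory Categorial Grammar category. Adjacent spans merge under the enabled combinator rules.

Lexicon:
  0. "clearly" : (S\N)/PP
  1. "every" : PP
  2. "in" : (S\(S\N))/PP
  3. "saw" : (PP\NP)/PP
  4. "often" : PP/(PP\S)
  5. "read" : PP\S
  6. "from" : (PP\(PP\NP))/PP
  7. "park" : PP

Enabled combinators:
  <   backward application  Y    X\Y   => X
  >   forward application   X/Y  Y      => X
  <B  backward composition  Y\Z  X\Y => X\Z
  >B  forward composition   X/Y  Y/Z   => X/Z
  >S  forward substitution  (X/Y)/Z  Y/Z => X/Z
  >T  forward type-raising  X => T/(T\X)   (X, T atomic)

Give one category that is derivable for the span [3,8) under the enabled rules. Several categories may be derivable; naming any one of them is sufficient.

PP

[0,8] S   <
  [0,2] S\N   >
    [0,1] "clearly" : (S\N)/PP
    [1,2] "every" : PP
  [2,8] S\(S\N)   >
    [2,3] "in" : (S\(S\N))/PP
    [3,8] PP   <
      [3,6] PP\NP   >
        [3,4] "saw" : (PP\NP)/PP
        [4,6] PP   >
          [4,5] "often" : PP/(PP\S)
          [5,6] "read" : PP\S
      [6,8] PP\(PP\NP)   >
        [6,7] "from" : (PP\(PP\NP))/PP
        [7,8] "park" : PP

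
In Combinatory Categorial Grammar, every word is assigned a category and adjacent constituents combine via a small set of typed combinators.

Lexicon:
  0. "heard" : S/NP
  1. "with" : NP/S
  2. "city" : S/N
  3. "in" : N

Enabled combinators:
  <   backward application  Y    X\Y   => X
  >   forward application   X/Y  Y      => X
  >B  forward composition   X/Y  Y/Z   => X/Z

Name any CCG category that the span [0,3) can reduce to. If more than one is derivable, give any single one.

S/N

[0,4] S   >
  [0,3] S/N   >B
    [0,1] "heard" : S/NP
    [1,3] NP/N   >B
      [1,2] "with" : NP/S
      [2,3] "city" : S/N
  [3,4] "in" : N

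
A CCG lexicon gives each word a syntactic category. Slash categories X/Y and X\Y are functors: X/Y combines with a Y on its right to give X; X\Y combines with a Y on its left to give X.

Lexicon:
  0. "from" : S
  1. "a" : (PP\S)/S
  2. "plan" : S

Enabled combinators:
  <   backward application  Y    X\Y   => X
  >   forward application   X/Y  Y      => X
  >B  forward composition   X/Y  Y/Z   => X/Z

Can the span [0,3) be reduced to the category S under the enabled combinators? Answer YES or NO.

NO

S (PP\S)/S S
CKY chart[0,3] = {PP}; S ∉ chart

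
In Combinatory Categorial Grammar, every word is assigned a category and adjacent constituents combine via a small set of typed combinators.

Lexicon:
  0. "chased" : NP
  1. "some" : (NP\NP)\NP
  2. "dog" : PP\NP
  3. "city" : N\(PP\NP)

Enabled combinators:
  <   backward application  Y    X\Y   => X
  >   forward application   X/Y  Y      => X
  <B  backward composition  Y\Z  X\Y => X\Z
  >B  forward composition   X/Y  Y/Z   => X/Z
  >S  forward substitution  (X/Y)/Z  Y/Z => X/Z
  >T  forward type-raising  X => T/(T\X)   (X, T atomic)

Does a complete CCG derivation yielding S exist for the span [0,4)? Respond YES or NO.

NO

NP (NP\NP)\NP PP\NP N\(PP\NP)
CKY chart[0,4] = {N, N/(N\N), NP/(NP\N), PP/(PP\N), S/(S\N)}; S ∉ chart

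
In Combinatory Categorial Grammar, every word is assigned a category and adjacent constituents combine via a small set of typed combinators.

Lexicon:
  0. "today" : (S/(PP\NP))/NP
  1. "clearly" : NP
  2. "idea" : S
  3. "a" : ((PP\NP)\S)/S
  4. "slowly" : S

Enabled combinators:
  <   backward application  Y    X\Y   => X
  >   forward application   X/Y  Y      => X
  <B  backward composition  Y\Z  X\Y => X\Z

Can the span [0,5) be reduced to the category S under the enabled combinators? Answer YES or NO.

[0,5] S   >
  [0,2] S/(PP\NP)   >
    [0,1] "today" : (S/(PP\NP))/NP
    [1,2] "clearly" : NP
  [2,5] PP\NP   <
    [2,3] "idea" : S
    [3,5] (PP\NP)\S   >
      [3,4] "a" : ((PP\NP)\S)/S
      [4,5] "slowly" : S

YES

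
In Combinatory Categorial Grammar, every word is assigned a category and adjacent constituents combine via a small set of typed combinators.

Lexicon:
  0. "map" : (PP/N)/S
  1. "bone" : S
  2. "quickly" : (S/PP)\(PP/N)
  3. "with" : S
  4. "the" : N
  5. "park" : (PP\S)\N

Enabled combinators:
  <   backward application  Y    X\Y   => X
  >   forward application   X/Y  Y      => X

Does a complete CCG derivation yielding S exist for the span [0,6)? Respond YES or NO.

[0,6] S   >
  [0,3] S/PP   <
    [0,2] PP/N   >
      [0,1] "map" : (PP/N)/S
      [1,2] "bone" : S
    [2,3] "quickly" : (S/PP)\(PP/N)
  [3,6] PP   <
    [3,4] "with" : S
    [4,6] PP\S   <
      [4,5] "the" : N
      [5,6] "park" : (PP\S)\N

YES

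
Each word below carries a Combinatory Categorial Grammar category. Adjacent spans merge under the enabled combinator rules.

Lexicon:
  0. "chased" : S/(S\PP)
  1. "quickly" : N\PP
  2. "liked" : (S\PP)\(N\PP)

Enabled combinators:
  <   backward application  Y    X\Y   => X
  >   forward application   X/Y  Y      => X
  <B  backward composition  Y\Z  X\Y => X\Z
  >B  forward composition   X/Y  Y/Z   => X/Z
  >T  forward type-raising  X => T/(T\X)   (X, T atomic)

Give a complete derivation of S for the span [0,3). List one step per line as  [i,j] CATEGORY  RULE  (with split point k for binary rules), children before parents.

[0,1] S/(S\PP)  lex  "chased"
[1,2] N\PP  lex  "quickly"
[2,3] (S\PP)\(N\PP)  lex  "liked"
[1,3] S\PP  <  k=2
[0,3] S  >  k=1

[0,3] S   >
  [0,1] "chased" : S/(S\PP)
  [1,3] S\PP   <
    [1,2] "quickly" : N\PP
    [2,3] "liked" : (S\PP)\(N\PP)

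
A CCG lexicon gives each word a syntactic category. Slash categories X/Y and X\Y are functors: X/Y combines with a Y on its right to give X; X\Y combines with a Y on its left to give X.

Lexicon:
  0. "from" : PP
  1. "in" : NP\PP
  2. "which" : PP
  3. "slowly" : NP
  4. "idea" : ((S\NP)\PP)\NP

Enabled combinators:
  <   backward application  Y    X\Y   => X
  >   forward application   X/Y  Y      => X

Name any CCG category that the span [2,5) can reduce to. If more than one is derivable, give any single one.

S\NP

[0,5] S   <
  [0,2] NP   <
    [0,1] "from" : PP
    [1,2] "in" : NP\PP
  [2,5] S\NP   <
    [2,3] "which" : PP
    [3,5] (S\NP)\PP   <
      [3,4] "slowly" : NP
      [4,5] "idea" : ((S\NP)\PP)\NP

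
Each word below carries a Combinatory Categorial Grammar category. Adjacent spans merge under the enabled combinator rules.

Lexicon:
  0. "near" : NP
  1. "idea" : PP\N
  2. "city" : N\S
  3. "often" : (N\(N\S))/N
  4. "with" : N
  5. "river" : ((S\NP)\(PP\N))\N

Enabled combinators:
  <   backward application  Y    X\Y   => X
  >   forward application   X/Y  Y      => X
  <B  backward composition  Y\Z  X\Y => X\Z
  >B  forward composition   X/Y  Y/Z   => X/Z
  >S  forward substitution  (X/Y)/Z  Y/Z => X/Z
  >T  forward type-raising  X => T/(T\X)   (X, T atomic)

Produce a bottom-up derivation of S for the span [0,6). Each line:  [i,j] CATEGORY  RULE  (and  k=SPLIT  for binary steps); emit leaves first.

[0,6] S   >
  [0,1] S/(S\NP)   >T
    [0,1] "near" : NP
  [1,6] S\NP   <
    [1,2] "idea" : PP\N
    [2,6] (S\NP)\(PP\N)   <
      [2,5] N   <
        [2,3] "city" : N\S
        [3,5] N\(N\S)   >
          [3,4] "often" : (N\(N\S))/N
          [4,5] "with" : N
      [5,6] "river" : ((S\NP)\(PP\N))\N

[0,1] NP  lex  "near"
[0,1] S/(S\NP)  >T
[1,2] PP\N  lex  "idea"
[2,3] N\S  lex  "city"
[3,4] (N\(N\S))/N  lex  "often"
[4,5] N  lex  "with"
[3,5] N\(N\S)  >  k=4
[2,5] N  <  k=3
[5,6] ((S\NP)\(PP\N))\N  lex  "river"
[2,6] (S\NP)\(PP\N)  <  k=5
[1,6] S\NP  <  k=2
[0,6] S  >  k=1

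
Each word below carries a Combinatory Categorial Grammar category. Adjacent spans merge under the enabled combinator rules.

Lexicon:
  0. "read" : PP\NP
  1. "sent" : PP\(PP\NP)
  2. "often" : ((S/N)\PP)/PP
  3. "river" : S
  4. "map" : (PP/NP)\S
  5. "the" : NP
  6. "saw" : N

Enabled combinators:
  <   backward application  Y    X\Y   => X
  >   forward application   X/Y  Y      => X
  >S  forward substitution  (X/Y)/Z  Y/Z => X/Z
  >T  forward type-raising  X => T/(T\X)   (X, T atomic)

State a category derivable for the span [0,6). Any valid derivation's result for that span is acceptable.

S/N

[0,7] S   >
  [0,6] S/N   <
    [0,2] PP   <
      [0,1] "read" : PP\NP
      [1,2] "sent" : PP\(PP\NP)
    [2,6] (S/N)\PP   >
      [2,3] "often" : ((S/N)\PP)/PP
      [3,6] PP   >
        [3,5] PP/NP   <
          [3,4] "river" : S
          [4,5] "map" : (PP/NP)\S
        [5,6] "the" : NP
  [6,7] "saw" : N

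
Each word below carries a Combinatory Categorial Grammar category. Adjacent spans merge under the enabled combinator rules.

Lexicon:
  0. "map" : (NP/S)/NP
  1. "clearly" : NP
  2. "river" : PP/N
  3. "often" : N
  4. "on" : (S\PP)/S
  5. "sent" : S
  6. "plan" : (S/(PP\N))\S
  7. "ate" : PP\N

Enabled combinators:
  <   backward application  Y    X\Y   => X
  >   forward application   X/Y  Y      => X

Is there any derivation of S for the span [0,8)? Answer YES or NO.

(NP/S)/NP NP PP/N N (S\PP)/S S (S/(PP\N))\S PP\N
CKY chart[0,8] = {NP}; S ∉ chart

NO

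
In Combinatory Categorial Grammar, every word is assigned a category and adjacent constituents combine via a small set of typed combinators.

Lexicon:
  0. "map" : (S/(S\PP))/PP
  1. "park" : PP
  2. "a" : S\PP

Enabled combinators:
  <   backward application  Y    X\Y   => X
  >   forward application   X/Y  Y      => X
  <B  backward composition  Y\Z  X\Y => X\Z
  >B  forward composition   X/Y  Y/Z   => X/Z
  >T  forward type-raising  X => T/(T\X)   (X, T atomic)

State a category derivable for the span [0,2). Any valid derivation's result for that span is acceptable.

[0,3] S   >
  [0,2] S/(S\PP)   >
    [0,1] "map" : (S/(S\PP))/PP
    [1,2] "park" : PP
  [2,3] "a" : S\PP

S/(S\PP)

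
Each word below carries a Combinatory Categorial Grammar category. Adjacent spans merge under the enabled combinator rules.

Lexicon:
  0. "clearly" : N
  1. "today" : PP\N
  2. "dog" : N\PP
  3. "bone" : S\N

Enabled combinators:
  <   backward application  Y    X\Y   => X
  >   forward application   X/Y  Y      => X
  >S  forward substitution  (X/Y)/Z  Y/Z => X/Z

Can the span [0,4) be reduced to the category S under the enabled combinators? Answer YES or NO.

[0,4] S   <
  [0,3] N   <
    [0,2] PP   <
      [0,1] "clearly" : N
      [1,2] "today" : PP\N
    [2,3] "dog" : N\PP
  [3,4] "bone" : S\N

YES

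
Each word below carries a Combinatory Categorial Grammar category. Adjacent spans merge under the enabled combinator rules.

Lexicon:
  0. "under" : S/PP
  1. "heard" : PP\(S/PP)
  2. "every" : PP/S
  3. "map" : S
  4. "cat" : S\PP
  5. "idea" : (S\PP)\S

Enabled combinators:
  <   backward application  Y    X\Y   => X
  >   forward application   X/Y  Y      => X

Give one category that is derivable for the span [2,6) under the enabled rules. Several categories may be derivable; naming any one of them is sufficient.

[0,6] S   <
  [0,2] PP   <
    [0,1] "under" : S/PP
    [1,2] "heard" : PP\(S/PP)
  [2,6] S\PP   <
    [2,5] S   <
      [2,4] PP   >
        [2,3] "every" : PP/S
        [3,4] "map" : S
      [4,5] "cat" : S\PP
    [5,6] "idea" : (S\PP)\S

S\PP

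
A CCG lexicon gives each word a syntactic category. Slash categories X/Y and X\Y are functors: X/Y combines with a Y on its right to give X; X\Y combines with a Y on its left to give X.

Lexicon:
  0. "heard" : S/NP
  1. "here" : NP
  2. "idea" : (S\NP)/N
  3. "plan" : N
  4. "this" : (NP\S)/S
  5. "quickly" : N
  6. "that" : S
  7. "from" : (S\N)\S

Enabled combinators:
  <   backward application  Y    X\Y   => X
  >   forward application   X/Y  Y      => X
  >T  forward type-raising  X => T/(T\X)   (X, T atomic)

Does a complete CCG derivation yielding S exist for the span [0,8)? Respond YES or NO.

[0,8] S   >
  [0,1] "heard" : S/NP
  [1,8] NP   <
    [1,4] S   <
      [1,2] "here" : NP
      [2,4] S\NP   >
        [2,3] "idea" : (S\NP)/N
        [3,4] "plan" : N
    [4,8] NP\S   >
      [4,5] "this" : (NP\S)/S
      [5,8] S   >
        [5,6] S/(S\N)   >T
          [5,6] "quickly" : N
        [6,8] S\N   <
          [6,7] "that" : S
          [7,8] "from" : (S\N)\S

YES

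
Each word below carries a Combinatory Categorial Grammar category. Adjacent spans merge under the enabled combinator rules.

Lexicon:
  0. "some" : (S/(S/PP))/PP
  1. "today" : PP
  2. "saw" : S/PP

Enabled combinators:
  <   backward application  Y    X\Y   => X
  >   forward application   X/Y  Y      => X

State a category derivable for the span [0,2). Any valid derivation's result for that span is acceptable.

[0,3] S   >
  [0,2] S/(S/PP)   >
    [0,1] "some" : (S/(S/PP))/PP
    [1,2] "today" : PP
  [2,3] "saw" : S/PP

S/(S/PP)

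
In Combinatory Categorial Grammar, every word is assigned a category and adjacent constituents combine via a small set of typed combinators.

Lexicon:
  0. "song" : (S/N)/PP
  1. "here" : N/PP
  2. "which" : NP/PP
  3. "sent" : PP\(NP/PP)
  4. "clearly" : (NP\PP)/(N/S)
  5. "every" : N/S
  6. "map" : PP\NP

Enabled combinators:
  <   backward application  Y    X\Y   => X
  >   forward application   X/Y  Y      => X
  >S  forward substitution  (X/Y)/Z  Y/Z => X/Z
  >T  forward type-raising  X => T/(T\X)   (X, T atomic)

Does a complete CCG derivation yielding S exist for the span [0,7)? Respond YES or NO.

YES

[0,7] S   >
  [0,2] S/PP   >S
    [0,1] "song" : (S/N)/PP
    [1,2] "here" : N/PP
  [2,7] PP   <
    [2,6] NP   <
      [2,4] PP   <
        [2,3] "which" : NP/PP
        [3,4] "sent" : PP\(NP/PP)
      [4,6] NP\PP   >
        [4,5] "clearly" : (NP\PP)/(N/S)
        [5,6] "every" : N/S
    [6,7] "map" : PP\NP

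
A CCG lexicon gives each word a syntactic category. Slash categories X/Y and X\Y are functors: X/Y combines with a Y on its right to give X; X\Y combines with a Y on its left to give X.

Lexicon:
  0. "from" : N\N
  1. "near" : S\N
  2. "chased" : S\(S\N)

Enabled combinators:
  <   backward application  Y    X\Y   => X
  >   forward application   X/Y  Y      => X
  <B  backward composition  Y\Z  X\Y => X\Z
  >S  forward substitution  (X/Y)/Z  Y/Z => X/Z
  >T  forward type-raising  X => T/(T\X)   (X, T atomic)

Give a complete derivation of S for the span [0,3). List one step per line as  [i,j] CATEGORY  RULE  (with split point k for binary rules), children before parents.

[0,1] N\N  lex  "from"
[1,2] S\N  lex  "near"
[0,2] S\N  <B  k=1
[2,3] S\(S\N)  lex  "chased"
[0,3] S  <  k=2

[0,3] S   <
  [0,2] S\N   <B
    [0,1] "from" : N\N
    [1,2] "near" : S\N
  [2,3] "chased" : S\(S\N)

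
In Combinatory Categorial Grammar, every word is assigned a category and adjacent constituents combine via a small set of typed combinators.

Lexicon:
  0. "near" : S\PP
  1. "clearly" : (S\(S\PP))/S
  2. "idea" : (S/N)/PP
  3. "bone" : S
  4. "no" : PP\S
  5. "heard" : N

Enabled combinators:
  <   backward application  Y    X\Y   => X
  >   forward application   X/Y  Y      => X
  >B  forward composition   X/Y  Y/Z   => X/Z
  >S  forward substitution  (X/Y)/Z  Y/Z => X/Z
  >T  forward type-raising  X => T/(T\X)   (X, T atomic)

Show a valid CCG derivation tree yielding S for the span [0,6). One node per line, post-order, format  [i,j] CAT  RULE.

[0,6] S   <
  [0,1] "near" : S\PP
  [1,6] S\(S\PP)   >
    [1,2] "clearly" : (S\(S\PP))/S
    [2,6] S   >
      [2,5] S/N   >
        [2,3] "idea" : (S/N)/PP
        [3,5] PP   <
          [3,4] "bone" : S
          [4,5] "no" : PP\S
      [5,6] "heard" : N

[0,1] S\PP  lex  "near"
[1,2] (S\(S\PP))/S  lex  "clearly"
[2,3] (S/N)/PP  lex  "idea"
[3,4] S  lex  "bone"
[4,5] PP\S  lex  "no"
[3,5] PP  <  k=4
[2,5] S/N  >  k=3
[5,6] N  lex  "heard"
[2,6] S  >  k=5
[1,6] S\(S\PP)  >  k=2
[0,6] S  <  k=1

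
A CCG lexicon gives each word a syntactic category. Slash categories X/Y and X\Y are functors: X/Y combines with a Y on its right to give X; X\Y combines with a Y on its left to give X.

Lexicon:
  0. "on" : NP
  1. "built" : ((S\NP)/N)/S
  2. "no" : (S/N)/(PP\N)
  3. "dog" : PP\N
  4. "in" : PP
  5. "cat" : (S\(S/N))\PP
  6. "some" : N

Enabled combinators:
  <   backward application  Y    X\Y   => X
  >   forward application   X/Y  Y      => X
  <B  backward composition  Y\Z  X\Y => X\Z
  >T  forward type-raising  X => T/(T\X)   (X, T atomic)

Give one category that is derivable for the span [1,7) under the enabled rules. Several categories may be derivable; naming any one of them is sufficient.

[0,7] S   <
  [0,1] "on" : NP
  [1,7] S\NP   >
    [1,6] (S\NP)/N   >
      [1,2] "built" : ((S\NP)/N)/S
      [2,6] S   <
        [2,4] S/N   >
          [2,3] "no" : (S/N)/(PP\N)
          [3,4] "dog" : PP\N
        [4,6] S\(S/N)   <
          [4,5] "in" : PP
          [5,6] "cat" : (S\(S/N))\PP
    [6,7] "some" : N

S\NP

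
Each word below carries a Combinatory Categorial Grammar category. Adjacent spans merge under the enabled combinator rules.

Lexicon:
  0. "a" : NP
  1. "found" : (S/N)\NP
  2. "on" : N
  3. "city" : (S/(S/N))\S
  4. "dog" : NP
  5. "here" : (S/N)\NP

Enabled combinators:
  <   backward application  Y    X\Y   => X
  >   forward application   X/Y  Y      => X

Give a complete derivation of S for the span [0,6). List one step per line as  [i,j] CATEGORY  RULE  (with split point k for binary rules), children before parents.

[0,6] S   >
  [0,4] S/(S/N)   <
    [0,3] S   >
      [0,2] S/N   <
        [0,1] "a" : NP
        [1,2] "found" : (S/N)\NP
      [2,3] "on" : N
    [3,4] "city" : (S/(S/N))\S
  [4,6] S/N   <
    [4,5] "dog" : NP
    [5,6] "here" : (S/N)\NP

[0,1] NP  lex  "a"
[1,2] (S/N)\NP  lex  "found"
[0,2] S/N  <  k=1
[2,3] N  lex  "on"
[0,3] S  >  k=2
[3,4] (S/(S/N))\S  lex  "city"
[0,4] S/(S/N)  <  k=3
[4,5] NP  lex  "dog"
[5,6] (S/N)\NP  lex  "here"
[4,6] S/N  <  k=5
[0,6] S  >  k=4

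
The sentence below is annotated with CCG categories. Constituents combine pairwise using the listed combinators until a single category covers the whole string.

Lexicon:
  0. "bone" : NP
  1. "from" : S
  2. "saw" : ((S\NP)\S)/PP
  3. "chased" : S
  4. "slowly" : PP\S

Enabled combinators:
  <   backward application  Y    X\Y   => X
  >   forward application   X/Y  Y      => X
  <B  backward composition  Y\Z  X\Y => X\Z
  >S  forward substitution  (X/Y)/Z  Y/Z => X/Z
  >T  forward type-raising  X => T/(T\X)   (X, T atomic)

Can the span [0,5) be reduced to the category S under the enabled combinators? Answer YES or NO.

[0,5] S   <
  [0,1] "bone" : NP
  [1,5] S\NP   <
    [1,2] "from" : S
    [2,5] (S\NP)\S   >
      [2,3] "saw" : ((S\NP)\S)/PP
      [3,5] PP   <
        [3,4] "chased" : S
        [4,5] "slowly" : PP\S

YES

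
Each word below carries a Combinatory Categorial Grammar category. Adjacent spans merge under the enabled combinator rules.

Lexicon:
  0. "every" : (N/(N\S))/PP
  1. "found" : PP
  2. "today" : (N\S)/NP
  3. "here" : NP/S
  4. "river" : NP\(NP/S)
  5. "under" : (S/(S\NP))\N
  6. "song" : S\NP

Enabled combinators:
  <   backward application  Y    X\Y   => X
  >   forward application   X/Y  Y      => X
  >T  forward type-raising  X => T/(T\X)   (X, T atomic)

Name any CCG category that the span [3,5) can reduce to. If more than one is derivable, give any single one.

[0,7] S   >
  [0,6] S/(S\NP)   <
    [0,5] N   >
      [0,2] N/(N\S)   >
        [0,1] "every" : (N/(N\S))/PP
        [1,2] "found" : PP
      [2,5] N\S   >
        [2,3] "today" : (N\S)/NP
        [3,5] NP   <
          [3,4] "here" : NP/S
          [4,5] "river" : NP\(NP/S)
    [5,6] "under" : (S/(S\NP))\N
  [6,7] "song" : S\NP

NP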